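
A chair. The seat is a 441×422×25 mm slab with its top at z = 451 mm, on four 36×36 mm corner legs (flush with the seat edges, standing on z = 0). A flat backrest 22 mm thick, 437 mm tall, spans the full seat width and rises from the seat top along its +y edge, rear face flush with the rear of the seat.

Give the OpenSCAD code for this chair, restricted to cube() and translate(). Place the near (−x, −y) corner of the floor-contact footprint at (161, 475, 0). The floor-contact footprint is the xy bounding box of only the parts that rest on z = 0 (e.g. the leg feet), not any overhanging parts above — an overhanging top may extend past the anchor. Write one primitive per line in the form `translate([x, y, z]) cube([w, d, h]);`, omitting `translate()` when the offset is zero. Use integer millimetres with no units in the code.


// leg_h = 451 - 25 = 426
translate([161, 475, 426]) cube([441, 422, 25]);
translate([161, 475, 0]) cube([36, 36, 426]);
translate([566, 475, 0]) cube([36, 36, 426]);
translate([161, 861, 0]) cube([36, 36, 426]);
translate([566, 861, 0]) cube([36, 36, 426]);
translate([161, 875, 451]) cube([441, 22, 437]);


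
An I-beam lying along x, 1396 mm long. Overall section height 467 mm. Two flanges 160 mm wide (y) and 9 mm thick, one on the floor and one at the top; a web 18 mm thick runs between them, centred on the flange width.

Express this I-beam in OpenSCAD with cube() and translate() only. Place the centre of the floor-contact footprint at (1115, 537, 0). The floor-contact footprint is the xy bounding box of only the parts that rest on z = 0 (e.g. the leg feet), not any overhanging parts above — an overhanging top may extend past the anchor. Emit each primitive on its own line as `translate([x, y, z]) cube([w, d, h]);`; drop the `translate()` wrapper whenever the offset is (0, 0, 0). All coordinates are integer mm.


translate([417, 457, 0]) cube([1396, 160, 9]);
translate([417, 528, 9]) cube([1396, 18, 449]);
translate([417, 457, 458]) cube([1396, 160, 9]);


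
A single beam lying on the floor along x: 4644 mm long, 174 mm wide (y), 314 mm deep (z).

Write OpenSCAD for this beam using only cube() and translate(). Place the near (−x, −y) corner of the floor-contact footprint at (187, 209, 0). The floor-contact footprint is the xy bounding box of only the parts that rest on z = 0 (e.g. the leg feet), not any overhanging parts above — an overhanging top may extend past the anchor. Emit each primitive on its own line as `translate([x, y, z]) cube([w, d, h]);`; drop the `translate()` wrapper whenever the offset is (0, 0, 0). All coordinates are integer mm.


translate([187, 209, 0]) cube([4644, 174, 314]);


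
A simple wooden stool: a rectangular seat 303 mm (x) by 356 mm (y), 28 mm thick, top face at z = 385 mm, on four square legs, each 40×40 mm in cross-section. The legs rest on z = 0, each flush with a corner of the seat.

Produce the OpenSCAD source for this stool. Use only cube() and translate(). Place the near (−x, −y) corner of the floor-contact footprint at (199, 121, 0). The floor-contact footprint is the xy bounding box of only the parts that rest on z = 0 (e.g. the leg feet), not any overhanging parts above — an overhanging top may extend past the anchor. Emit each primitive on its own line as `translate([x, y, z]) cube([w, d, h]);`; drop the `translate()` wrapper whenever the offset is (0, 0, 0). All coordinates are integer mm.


translate([199, 121, 357]) cube([303, 356, 28]);
translate([199, 121, 0]) cube([40, 40, 357]);
translate([462, 121, 0]) cube([40, 40, 357]);
translate([199, 437, 0]) cube([40, 40, 357]);
translate([462, 437, 0]) cube([40, 40, 357]);


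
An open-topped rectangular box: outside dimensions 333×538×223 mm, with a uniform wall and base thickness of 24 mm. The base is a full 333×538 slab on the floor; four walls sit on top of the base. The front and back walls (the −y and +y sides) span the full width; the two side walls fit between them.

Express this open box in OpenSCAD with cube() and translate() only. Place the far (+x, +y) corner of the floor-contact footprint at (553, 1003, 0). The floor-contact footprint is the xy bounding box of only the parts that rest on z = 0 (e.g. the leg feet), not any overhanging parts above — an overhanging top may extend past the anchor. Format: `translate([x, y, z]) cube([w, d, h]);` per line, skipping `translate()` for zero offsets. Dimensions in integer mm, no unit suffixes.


translate([220, 465, 0]) cube([333, 538, 24]);
translate([220, 465, 24]) cube([333, 24, 199]);
translate([220, 979, 24]) cube([333, 24, 199]);
translate([220, 489, 24]) cube([24, 490, 199]);
translate([529, 489, 24]) cube([24, 490, 199]);


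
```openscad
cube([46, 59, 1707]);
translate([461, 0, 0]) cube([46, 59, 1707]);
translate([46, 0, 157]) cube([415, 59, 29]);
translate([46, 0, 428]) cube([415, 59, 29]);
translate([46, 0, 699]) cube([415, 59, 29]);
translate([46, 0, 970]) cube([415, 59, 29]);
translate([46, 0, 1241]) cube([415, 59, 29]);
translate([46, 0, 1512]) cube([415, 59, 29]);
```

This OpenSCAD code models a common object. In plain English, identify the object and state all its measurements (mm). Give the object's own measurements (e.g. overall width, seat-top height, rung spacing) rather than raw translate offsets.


A straight ladder. Two 46×59 mm vertical rails, 1707 mm tall, stand 507 mm apart (outside-to-outside) with their front faces coplanar on the −y side. 6 rungs, each 59 mm deep and 29 mm tall, span between the inner faces of the rails, front faces flush with the rails. The lowest rung's underside is at z = 157 mm and rungs are spaced 271 mm apart (underside to underside).


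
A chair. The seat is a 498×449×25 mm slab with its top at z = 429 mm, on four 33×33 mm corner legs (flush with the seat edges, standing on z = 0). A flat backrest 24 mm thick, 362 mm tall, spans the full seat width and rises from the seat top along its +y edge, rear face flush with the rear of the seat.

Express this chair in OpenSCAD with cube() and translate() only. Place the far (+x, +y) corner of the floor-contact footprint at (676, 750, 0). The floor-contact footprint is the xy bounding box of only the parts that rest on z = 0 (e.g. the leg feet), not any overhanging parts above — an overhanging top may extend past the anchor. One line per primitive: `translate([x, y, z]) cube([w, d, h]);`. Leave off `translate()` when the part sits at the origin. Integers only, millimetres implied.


translate([178, 301, 404]) cube([498, 449, 25]);
translate([178, 301, 0]) cube([33, 33, 404]);
translate([643, 301, 0]) cube([33, 33, 404]);
translate([178, 717, 0]) cube([33, 33, 404]);
translate([643, 717, 0]) cube([33, 33, 404]);
translate([178, 726, 429]) cube([498, 24, 362]);


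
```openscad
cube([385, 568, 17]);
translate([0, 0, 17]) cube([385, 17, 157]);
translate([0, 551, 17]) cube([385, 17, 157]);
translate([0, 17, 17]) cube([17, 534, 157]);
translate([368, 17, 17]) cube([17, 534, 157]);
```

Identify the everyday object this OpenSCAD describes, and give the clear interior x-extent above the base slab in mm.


An open box. The internal width is 351 mm.

A 385×568 base slab with four walls standing on it — an open box. The base is 385 mm wide and the walls are 17 mm thick, so the internal width is 385 − 2 × 17 = 351 mm.


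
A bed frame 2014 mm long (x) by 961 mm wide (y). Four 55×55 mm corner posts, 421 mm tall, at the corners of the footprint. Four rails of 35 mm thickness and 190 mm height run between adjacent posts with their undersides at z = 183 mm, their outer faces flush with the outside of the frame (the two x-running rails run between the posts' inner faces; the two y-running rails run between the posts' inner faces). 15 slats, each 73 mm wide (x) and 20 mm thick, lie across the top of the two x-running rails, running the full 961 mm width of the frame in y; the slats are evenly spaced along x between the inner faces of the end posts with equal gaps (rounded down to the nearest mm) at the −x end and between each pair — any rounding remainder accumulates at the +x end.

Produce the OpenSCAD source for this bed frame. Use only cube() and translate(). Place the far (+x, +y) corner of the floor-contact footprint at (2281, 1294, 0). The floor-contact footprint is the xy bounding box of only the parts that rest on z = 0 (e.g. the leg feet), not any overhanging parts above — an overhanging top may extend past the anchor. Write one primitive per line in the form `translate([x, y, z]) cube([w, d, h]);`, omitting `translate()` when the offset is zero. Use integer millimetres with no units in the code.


translate([267, 333, 0]) cube([55, 55, 421]);
translate([267, 1239, 0]) cube([55, 55, 421]);
translate([2226, 333, 0]) cube([55, 55, 421]);
translate([2226, 1239, 0]) cube([55, 55, 421]);
translate([322, 333, 183]) cube([1904, 35, 190]);
translate([322, 1259, 183]) cube([1904, 35, 190]);
translate([267, 388, 183]) cube([35, 851, 190]);
translate([2246, 388, 183]) cube([35, 851, 190]);
translate([372, 333, 373]) cube([73, 961, 20]);
translate([495, 333, 373]) cube([73, 961, 20]);
translate([618, 333, 373]) cube([73, 961, 20]);
translate([741, 333, 373]) cube([73, 961, 20]);
translate([864, 333, 373]) cube([73, 961, 20]);
translate([987, 333, 373]) cube([73, 961, 20]);
translate([1110, 333, 373]) cube([73, 961, 20]);
translate([1233, 333, 373]) cube([73, 961, 20]);
translate([1356, 333, 373]) cube([73, 961, 20]);
translate([1479, 333, 373]) cube([73, 961, 20]);
translate([1602, 333, 373]) cube([73, 961, 20]);
translate([1725, 333, 373]) cube([73, 961, 20]);
translate([1848, 333, 373]) cube([73, 961, 20]);
translate([1971, 333, 373]) cube([73, 961, 20]);
translate([2094, 333, 373]) cube([73, 961, 20]);


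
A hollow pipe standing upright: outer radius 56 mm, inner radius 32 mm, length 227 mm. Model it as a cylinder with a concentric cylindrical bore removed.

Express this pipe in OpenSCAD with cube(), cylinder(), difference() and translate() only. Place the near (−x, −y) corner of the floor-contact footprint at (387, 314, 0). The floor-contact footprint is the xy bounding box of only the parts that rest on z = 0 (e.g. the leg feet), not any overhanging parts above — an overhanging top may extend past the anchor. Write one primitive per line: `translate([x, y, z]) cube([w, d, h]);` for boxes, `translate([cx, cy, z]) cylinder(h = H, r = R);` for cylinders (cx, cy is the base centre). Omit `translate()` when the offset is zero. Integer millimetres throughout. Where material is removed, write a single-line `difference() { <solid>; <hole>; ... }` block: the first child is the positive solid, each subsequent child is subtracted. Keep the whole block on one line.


difference() { translate([443, 370, 0]) cylinder(h = 227, r = 56); translate([443, 370, 0]) cylinder(h = 227, r = 32); }


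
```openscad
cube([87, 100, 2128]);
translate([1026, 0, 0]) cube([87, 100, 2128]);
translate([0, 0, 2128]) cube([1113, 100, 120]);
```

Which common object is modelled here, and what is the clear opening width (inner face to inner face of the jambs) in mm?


A door frame. The clear opening width is 939 mm.

Two 2128 mm tall posts with a header on top — a door frame. The left jamb is 87 mm wide at x = 0; the right jamb starts at x = 1026. The clear opening is 1026 − 87 = 939 mm.


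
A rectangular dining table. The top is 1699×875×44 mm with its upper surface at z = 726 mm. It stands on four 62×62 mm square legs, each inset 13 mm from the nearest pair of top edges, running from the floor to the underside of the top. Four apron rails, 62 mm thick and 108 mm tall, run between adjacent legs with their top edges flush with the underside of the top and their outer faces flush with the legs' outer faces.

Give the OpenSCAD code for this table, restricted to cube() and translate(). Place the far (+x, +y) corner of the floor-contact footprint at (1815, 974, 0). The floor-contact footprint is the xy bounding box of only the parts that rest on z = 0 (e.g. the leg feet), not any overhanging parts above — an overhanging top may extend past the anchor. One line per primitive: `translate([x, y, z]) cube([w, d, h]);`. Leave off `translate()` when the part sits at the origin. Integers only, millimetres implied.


// leg_h = 726 - 44 = 682
// apron z = 682 - 108 = 574
translate([129, 112, 682]) cube([1699, 875, 44]);
translate([142, 125, 0]) cube([62, 62, 682]);
translate([1753, 125, 0]) cube([62, 62, 682]);
translate([142, 912, 0]) cube([62, 62, 682]);
translate([1753, 912, 0]) cube([62, 62, 682]);
translate([204, 125, 574]) cube([1549, 62, 108]);
translate([204, 912, 574]) cube([1549, 62, 108]);
translate([142, 187, 574]) cube([62, 725, 108]);
translate([1753, 187, 574]) cube([62, 725, 108]);


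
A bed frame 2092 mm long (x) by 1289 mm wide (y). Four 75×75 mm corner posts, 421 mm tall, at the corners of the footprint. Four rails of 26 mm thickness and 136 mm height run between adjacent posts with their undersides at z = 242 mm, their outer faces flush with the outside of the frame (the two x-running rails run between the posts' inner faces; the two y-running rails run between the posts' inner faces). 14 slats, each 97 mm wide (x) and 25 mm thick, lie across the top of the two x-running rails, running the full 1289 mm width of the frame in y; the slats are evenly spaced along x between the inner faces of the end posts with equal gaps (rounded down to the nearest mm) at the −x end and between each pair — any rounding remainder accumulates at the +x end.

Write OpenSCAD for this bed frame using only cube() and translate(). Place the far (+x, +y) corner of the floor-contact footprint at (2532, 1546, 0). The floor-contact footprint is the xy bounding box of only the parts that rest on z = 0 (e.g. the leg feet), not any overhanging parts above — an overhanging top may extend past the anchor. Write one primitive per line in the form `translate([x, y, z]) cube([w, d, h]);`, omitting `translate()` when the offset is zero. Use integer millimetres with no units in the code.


translate([440, 257, 0]) cube([75, 75, 421]);
translate([440, 1471, 0]) cube([75, 75, 421]);
translate([2457, 257, 0]) cube([75, 75, 421]);
translate([2457, 1471, 0]) cube([75, 75, 421]);
translate([515, 257, 242]) cube([1942, 26, 136]);
translate([515, 1520, 242]) cube([1942, 26, 136]);
translate([440, 332, 242]) cube([26, 1139, 136]);
translate([2506, 332, 242]) cube([26, 1139, 136]);
translate([553, 257, 378]) cube([97, 1289, 25]);
translate([688, 257, 378]) cube([97, 1289, 25]);
translate([823, 257, 378]) cube([97, 1289, 25]);
translate([958, 257, 378]) cube([97, 1289, 25]);
translate([1093, 257, 378]) cube([97, 1289, 25]);
translate([1228, 257, 378]) cube([97, 1289, 25]);
translate([1363, 257, 378]) cube([97, 1289, 25]);
translate([1498, 257, 378]) cube([97, 1289, 25]);
translate([1633, 257, 378]) cube([97, 1289, 25]);
translate([1768, 257, 378]) cube([97, 1289, 25]);
translate([1903, 257, 378]) cube([97, 1289, 25]);
translate([2038, 257, 378]) cube([97, 1289, 25]);
translate([2173, 257, 378]) cube([97, 1289, 25]);
translate([2308, 257, 378]) cube([97, 1289, 25]);


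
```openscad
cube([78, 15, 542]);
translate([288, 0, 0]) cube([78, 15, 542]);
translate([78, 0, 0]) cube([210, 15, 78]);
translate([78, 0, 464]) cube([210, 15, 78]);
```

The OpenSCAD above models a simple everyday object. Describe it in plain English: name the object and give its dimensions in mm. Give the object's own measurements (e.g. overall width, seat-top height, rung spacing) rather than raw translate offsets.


A rectangular picture frame lying in the x–z plane (depth along y). The opening is 210 mm wide (x) by 386 mm tall (z), surrounded by a border 78 mm wide on all four sides. The frame is 15 mm deep and is made of two full-height vertical stiles with two horizontal rails fitted between them.


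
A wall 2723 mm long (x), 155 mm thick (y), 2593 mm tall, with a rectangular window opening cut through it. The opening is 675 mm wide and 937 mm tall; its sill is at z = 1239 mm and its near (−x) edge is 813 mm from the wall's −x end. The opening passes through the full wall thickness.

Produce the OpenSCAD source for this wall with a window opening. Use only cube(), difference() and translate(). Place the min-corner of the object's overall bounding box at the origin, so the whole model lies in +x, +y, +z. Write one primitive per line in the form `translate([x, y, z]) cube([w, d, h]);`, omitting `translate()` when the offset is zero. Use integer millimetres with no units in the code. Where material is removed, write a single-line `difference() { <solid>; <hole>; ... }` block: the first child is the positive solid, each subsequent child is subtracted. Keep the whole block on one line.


difference() { cube([2723, 155, 2593]); translate([813, 0, 1239]) cube([675, 155, 937]); }


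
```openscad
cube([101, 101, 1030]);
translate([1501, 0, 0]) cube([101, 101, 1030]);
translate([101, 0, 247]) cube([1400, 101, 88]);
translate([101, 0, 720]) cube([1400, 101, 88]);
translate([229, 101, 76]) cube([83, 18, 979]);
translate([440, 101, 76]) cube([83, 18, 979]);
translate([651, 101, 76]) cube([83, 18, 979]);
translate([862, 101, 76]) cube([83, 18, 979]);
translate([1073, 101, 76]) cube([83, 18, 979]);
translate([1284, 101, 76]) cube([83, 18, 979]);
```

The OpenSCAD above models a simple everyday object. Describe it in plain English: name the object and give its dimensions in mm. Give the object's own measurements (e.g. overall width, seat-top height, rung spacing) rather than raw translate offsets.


A fence section. Two 101×101 mm posts, 1030 mm tall, stand on the floor with a clear span of 1400 mm between their inner faces. Two horizontal rails of 101×88 mm section span the gap between the posts with their undersides at z = 247 mm and z = 720 mm, flush with the posts' −y face. 6 pickets, each 83 mm wide, 18 mm thick and 979 mm tall, are fixed to the +y face of the rails with their bottoms at z = 76 mm, spaced across the span with a 128 mm gap after the −x post and between neighbouring pickets, with 134 mm left before the +x post.


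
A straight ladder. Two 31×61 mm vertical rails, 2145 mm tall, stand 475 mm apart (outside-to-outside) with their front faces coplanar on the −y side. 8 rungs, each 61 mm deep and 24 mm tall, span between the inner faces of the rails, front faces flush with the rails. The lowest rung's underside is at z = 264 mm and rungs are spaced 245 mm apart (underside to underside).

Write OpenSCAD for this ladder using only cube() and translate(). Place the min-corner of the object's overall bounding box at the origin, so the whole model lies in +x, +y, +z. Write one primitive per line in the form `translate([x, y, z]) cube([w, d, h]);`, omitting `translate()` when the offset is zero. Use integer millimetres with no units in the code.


cube([31, 61, 2145]);
translate([444, 0, 0]) cube([31, 61, 2145]);
translate([31, 0, 264]) cube([413, 61, 24]);
translate([31, 0, 509]) cube([413, 61, 24]);
translate([31, 0, 754]) cube([413, 61, 24]);
translate([31, 0, 999]) cube([413, 61, 24]);
translate([31, 0, 1244]) cube([413, 61, 24]);
translate([31, 0, 1489]) cube([413, 61, 24]);
translate([31, 0, 1734]) cube([413, 61, 24]);
translate([31, 0, 1979]) cube([413, 61, 24]);


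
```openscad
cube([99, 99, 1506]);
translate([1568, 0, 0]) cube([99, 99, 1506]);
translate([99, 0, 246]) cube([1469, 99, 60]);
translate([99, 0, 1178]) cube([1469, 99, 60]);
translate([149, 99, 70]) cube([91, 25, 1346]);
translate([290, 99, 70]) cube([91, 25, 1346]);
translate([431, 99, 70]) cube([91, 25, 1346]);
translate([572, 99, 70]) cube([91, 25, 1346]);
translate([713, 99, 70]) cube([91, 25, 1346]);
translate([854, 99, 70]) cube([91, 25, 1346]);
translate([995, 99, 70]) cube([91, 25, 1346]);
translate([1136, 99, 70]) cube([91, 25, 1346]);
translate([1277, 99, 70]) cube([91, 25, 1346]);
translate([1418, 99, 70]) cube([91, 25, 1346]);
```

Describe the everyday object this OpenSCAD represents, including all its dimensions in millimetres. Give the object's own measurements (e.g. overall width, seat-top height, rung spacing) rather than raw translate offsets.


A fence section. Two 99×99 mm posts, 1506 mm tall, stand on the floor with a clear span of 1469 mm between their inner faces. Two horizontal rails of 99×60 mm section span the gap between the posts with their undersides at z = 246 mm and z = 1178 mm, flush with the posts' −y face. 10 pickets, each 91 mm wide, 25 mm thick and 1346 mm tall, are fixed to the +y face of the rails with their bottoms at z = 70 mm, spaced across the span with a 50 mm gap after the −x post and between neighbouring pickets, with 59 mm left before the +x post.


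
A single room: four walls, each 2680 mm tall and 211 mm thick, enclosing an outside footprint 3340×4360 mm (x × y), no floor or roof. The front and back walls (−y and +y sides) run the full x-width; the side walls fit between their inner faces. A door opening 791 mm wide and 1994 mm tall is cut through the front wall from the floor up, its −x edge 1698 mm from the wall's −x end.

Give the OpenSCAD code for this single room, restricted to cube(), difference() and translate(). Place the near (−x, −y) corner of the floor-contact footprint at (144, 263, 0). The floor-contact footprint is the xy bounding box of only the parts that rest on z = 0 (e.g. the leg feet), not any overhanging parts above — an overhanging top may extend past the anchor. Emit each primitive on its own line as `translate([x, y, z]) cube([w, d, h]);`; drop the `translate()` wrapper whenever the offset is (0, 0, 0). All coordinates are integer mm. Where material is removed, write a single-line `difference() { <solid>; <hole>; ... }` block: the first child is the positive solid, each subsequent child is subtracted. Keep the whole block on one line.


difference() { translate([144, 263, 0]) cube([3340, 211, 2680]); translate([1842, 263, 0]) cube([791, 211, 1994]); }
translate([144, 4412, 0]) cube([3340, 211, 2680]);
translate([144, 474, 0]) cube([211, 3938, 2680]);
translate([3273, 474, 0]) cube([211, 3938, 2680]);


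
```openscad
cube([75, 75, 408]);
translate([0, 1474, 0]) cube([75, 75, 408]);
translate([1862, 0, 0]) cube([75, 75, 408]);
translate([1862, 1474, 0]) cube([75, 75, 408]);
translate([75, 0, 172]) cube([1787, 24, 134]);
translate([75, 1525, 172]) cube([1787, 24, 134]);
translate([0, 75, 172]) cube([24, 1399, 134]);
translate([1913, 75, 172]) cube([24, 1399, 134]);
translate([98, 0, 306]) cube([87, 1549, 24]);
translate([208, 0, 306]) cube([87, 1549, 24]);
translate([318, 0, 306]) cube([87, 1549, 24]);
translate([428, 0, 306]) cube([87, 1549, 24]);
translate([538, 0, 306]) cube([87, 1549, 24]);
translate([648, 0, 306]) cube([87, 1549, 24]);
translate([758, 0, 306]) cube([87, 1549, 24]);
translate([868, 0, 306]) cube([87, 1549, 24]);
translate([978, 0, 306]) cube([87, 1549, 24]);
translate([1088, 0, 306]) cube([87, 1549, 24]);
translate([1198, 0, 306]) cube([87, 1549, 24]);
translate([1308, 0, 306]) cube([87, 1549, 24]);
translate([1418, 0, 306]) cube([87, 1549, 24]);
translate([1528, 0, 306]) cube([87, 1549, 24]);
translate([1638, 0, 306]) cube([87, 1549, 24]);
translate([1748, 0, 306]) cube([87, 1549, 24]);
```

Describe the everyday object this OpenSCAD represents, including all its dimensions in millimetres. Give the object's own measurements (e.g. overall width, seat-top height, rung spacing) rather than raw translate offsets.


A bed frame 1937 mm long (x) by 1549 mm wide (y). Four 75×75 mm corner posts, 408 mm tall, at the corners of the footprint. Four rails of 24 mm thickness and 134 mm height run between adjacent posts with their undersides at z = 172 mm, their outer faces flush with the outside of the frame (the two x-running rails run between the posts' inner faces; the two y-running rails run between the posts' inner faces). 16 slats, each 87 mm wide (x) and 24 mm thick, lie across the top of the two x-running rails, running the full 1549 mm width of the frame in y; along x they sit between the end posts with a 23 mm gap after the −x posts and between neighbouring slats, leaving 27 mm before the +x posts.


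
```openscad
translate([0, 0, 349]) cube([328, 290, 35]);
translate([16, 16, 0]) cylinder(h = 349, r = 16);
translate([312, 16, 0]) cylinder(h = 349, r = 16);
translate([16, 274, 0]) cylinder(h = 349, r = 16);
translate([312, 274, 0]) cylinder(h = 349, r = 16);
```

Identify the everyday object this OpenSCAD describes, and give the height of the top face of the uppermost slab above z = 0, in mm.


A stool. The seat height is 384 mm.

A 328×290×35 slab at z = 349 on four corner cylinders — a stool. The seat top is 349 + 35 = 384 mm.


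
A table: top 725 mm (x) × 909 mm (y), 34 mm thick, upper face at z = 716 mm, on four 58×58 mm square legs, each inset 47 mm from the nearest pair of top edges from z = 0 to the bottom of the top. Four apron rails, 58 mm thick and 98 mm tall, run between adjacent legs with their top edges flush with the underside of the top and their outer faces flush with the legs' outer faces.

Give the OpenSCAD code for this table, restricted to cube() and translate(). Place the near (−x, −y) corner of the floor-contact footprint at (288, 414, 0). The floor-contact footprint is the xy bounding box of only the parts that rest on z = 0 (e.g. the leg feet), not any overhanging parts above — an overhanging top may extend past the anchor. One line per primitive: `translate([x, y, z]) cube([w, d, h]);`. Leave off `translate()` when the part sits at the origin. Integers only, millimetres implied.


translate([241, 367, 682]) cube([725, 909, 34]);
translate([288, 414, 0]) cube([58, 58, 682]);
translate([861, 414, 0]) cube([58, 58, 682]);
translate([288, 1171, 0]) cube([58, 58, 682]);
translate([861, 1171, 0]) cube([58, 58, 682]);
translate([346, 414, 584]) cube([515, 58, 98]);
translate([346, 1171, 584]) cube([515, 58, 98]);
translate([288, 472, 584]) cube([58, 699, 98]);
translate([861, 472, 584]) cube([58, 699, 98]);


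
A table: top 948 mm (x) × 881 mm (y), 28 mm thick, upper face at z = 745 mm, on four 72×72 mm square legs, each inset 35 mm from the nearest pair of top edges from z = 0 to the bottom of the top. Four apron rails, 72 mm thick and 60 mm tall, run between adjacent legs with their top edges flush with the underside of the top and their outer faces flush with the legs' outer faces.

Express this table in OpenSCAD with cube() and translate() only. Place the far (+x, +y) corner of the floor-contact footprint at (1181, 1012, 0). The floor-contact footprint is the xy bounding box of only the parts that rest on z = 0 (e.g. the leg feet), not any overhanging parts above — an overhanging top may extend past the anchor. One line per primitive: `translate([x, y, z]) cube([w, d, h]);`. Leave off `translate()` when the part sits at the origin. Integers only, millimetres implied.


translate([268, 166, 717]) cube([948, 881, 28]);
translate([303, 201, 0]) cube([72, 72, 717]);
translate([1109, 201, 0]) cube([72, 72, 717]);
translate([303, 940, 0]) cube([72, 72, 717]);
translate([1109, 940, 0]) cube([72, 72, 717]);
translate([375, 201, 657]) cube([734, 72, 60]);
translate([375, 940, 657]) cube([734, 72, 60]);
translate([303, 273, 657]) cube([72, 667, 60]);
translate([1109, 273, 657]) cube([72, 667, 60]);


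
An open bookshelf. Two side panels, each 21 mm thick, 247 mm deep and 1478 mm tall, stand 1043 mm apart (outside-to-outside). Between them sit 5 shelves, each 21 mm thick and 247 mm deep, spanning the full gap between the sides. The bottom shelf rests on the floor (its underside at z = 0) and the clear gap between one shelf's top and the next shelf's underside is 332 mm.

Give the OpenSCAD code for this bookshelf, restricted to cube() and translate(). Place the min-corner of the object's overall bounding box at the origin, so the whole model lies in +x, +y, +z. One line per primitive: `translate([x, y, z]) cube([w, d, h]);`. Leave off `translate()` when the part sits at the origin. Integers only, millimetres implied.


cube([21, 247, 1478]);
translate([1022, 0, 0]) cube([21, 247, 1478]);
translate([21, 0, 0]) cube([1001, 247, 21]);
translate([21, 0, 353]) cube([1001, 247, 21]);
translate([21, 0, 706]) cube([1001, 247, 21]);
translate([21, 0, 1059]) cube([1001, 247, 21]);
translate([21, 0, 1412]) cube([1001, 247, 21]);


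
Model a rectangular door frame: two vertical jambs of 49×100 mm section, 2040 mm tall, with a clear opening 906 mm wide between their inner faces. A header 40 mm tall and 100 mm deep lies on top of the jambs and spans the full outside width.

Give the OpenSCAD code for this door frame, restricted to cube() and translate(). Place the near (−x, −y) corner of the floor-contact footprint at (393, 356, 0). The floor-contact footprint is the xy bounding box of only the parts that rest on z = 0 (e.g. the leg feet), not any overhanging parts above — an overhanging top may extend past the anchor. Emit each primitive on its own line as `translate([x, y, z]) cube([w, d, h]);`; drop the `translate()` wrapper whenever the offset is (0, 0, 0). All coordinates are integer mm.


translate([393, 356, 0]) cube([49, 100, 2040]);
translate([1348, 356, 0]) cube([49, 100, 2040]);
translate([393, 356, 2040]) cube([1004, 100, 40]);


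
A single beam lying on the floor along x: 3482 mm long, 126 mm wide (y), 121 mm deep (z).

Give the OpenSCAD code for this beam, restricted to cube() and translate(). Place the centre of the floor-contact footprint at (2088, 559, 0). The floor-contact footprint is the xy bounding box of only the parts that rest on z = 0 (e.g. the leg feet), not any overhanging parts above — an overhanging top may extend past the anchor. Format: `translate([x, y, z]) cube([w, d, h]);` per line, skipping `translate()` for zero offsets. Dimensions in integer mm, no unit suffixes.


translate([347, 496, 0]) cube([3482, 126, 121]);


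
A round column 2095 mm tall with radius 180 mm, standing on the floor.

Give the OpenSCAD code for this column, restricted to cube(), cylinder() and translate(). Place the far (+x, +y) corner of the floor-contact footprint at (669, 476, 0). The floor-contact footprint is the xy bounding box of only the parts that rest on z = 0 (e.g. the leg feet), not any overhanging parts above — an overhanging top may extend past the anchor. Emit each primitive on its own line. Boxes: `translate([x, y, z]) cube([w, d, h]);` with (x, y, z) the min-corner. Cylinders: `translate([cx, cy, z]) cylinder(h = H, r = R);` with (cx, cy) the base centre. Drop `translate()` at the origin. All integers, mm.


translate([489, 296, 0]) cylinder(h = 2095, r = 180);


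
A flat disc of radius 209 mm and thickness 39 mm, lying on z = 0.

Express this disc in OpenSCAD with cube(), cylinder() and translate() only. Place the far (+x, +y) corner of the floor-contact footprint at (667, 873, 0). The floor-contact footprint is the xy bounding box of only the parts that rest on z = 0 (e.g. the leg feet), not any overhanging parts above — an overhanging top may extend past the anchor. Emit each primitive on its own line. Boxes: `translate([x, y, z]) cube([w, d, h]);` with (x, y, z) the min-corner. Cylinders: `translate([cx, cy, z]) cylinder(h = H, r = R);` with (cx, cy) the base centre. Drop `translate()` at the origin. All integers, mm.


translate([458, 664, 0]) cylinder(h = 39, r = 209);


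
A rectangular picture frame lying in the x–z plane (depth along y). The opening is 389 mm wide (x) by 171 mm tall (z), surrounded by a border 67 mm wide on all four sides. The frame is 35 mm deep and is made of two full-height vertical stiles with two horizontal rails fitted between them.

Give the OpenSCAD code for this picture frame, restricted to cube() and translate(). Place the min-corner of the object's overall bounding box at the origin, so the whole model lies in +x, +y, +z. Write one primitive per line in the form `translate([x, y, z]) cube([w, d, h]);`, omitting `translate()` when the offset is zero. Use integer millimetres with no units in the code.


cube([67, 35, 305]);
translate([456, 0, 0]) cube([67, 35, 305]);
translate([67, 0, 0]) cube([389, 35, 67]);
translate([67, 0, 238]) cube([389, 35, 67]);


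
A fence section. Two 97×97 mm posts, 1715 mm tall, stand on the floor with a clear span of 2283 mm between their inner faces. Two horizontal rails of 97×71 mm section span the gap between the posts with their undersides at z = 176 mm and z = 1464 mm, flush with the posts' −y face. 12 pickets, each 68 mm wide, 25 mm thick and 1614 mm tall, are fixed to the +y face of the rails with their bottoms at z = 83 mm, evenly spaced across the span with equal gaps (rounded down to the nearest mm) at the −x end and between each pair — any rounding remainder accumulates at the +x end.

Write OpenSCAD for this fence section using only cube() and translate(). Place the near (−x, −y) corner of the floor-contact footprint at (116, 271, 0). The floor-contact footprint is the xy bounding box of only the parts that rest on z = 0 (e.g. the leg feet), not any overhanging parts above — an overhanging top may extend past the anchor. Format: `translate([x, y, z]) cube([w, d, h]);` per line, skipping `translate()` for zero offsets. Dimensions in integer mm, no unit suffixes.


translate([116, 271, 0]) cube([97, 97, 1715]);
translate([2496, 271, 0]) cube([97, 97, 1715]);
translate([213, 271, 176]) cube([2283, 97, 71]);
translate([213, 271, 1464]) cube([2283, 97, 71]);
translate([325, 368, 83]) cube([68, 25, 1614]);
translate([505, 368, 83]) cube([68, 25, 1614]);
translate([685, 368, 83]) cube([68, 25, 1614]);
translate([865, 368, 83]) cube([68, 25, 1614]);
translate([1045, 368, 83]) cube([68, 25, 1614]);
translate([1225, 368, 83]) cube([68, 25, 1614]);
translate([1405, 368, 83]) cube([68, 25, 1614]);
translate([1585, 368, 83]) cube([68, 25, 1614]);
translate([1765, 368, 83]) cube([68, 25, 1614]);
translate([1945, 368, 83]) cube([68, 25, 1614]);
translate([2125, 368, 83]) cube([68, 25, 1614]);
translate([2305, 368, 83]) cube([68, 25, 1614]);


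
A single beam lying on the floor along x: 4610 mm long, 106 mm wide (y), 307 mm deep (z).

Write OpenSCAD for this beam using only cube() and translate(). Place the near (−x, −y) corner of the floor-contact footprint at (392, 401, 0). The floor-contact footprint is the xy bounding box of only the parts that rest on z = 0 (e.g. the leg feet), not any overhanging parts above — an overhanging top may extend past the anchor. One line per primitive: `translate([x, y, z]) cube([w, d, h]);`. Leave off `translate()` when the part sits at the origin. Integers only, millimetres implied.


translate([392, 401, 0]) cube([4610, 106, 307]);


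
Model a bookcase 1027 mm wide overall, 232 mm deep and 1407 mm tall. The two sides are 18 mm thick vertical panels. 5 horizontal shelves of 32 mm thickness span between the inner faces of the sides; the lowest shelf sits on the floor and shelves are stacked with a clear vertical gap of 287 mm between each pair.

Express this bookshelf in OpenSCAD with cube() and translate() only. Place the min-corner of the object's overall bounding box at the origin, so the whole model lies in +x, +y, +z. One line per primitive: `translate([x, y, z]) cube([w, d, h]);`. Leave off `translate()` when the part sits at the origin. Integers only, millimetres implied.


cube([18, 232, 1407]);
translate([1009, 0, 0]) cube([18, 232, 1407]);
translate([18, 0, 0]) cube([991, 232, 32]);
translate([18, 0, 319]) cube([991, 232, 32]);
translate([18, 0, 638]) cube([991, 232, 32]);
translate([18, 0, 957]) cube([991, 232, 32]);
translate([18, 0, 1276]) cube([991, 232, 32]);


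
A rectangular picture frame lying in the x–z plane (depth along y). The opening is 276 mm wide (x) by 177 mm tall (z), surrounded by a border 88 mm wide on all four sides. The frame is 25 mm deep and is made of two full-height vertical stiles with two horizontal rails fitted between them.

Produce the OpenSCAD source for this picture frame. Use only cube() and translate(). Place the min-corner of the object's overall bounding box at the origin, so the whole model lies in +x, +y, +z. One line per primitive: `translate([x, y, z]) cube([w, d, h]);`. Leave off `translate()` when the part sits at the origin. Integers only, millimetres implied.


cube([88, 25, 353]);
translate([364, 0, 0]) cube([88, 25, 353]);
translate([88, 0, 0]) cube([276, 25, 88]);
translate([88, 0, 265]) cube([276, 25, 88]);


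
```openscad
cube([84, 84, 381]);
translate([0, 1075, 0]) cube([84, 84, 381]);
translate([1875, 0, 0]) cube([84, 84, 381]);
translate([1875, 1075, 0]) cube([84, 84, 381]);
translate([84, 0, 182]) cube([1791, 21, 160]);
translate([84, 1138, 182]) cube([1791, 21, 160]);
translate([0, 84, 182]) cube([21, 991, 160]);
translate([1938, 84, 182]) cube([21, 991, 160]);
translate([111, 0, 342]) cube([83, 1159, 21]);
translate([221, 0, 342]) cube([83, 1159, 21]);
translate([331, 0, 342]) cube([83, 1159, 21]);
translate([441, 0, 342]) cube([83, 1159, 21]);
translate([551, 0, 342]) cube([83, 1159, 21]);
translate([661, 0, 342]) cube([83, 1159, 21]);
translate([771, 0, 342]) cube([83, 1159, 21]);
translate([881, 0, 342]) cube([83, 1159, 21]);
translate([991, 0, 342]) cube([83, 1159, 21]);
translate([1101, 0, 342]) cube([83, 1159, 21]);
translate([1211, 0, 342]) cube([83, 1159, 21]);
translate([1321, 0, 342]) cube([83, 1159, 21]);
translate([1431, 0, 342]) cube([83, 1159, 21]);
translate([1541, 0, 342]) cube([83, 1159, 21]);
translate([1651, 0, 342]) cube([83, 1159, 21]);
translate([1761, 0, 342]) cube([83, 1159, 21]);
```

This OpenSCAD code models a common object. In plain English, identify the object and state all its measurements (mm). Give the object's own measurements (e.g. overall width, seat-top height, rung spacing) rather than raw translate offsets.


A bed frame 1959 mm long (x) by 1159 mm wide (y). Four 84×84 mm corner posts, 381 mm tall, at the corners of the footprint. Four rails of 21 mm thickness and 160 mm height run between adjacent posts with their undersides at z = 182 mm, their outer faces flush with the outside of the frame (the two x-running rails run between the posts' inner faces; the two y-running rails run between the posts' inner faces). 16 slats, each 83 mm wide (x) and 21 mm thick, lie across the top of the two x-running rails, running the full 1159 mm width of the frame in y; along x they sit between the end posts with a 27 mm gap after the −x posts and between neighbouring slats, leaving 31 mm before the +x posts.


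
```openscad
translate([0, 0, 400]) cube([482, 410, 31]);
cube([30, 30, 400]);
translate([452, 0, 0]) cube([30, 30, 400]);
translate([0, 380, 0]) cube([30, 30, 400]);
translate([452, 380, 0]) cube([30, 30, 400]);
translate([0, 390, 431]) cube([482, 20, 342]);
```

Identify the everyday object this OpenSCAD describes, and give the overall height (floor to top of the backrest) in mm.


A chair. The overall height is 773 mm.

A slab on four corner posts with a tall panel at the back — a chair. The seat slab sits at z = 400 with thickness 31, and the 342 mm backrest starts at the seat top, so the overall height is 400 + 31 + 342 = 773 mm.


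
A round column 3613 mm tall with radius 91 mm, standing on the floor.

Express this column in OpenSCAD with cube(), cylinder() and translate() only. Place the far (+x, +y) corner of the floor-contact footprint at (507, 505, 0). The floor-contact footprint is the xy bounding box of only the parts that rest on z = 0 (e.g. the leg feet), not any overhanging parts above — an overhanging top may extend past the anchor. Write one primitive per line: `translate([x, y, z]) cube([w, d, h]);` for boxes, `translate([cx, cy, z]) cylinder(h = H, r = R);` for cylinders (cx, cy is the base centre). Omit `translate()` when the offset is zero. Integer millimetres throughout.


translate([416, 414, 0]) cylinder(h = 3613, r = 91);


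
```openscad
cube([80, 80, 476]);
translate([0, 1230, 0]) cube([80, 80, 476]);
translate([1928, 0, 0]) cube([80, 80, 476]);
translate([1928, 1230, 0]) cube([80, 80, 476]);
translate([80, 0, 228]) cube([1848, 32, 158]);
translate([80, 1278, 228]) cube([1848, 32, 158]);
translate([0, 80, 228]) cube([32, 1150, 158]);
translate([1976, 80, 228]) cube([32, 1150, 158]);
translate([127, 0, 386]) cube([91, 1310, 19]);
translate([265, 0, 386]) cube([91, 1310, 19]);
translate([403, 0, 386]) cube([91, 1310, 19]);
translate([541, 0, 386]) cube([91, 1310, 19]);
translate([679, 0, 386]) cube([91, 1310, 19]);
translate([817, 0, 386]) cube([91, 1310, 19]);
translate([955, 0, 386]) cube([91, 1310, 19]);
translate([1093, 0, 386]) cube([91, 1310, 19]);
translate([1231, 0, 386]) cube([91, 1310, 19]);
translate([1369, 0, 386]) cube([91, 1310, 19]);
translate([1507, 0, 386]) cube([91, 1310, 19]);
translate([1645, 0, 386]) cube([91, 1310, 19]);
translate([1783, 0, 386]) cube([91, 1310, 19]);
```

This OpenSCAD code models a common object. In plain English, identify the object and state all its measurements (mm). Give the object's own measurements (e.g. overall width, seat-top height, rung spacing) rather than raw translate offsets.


A bed frame 2008 mm long (x) by 1310 mm wide (y). Four 80×80 mm corner posts, 476 mm tall, at the corners of the footprint. Four rails of 32 mm thickness and 158 mm height run between adjacent posts with their undersides at z = 228 mm, their outer faces flush with the outside of the frame (the two x-running rails run between the posts' inner faces; the two y-running rails run between the posts' inner faces). 13 slats, each 91 mm wide (x) and 19 mm thick, lie across the top of the two x-running rails, running the full 1310 mm width of the frame in y; along x they sit between the end posts with a 47 mm gap after the −x posts and between neighbouring slats, leaving 54 mm before the +x posts.
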